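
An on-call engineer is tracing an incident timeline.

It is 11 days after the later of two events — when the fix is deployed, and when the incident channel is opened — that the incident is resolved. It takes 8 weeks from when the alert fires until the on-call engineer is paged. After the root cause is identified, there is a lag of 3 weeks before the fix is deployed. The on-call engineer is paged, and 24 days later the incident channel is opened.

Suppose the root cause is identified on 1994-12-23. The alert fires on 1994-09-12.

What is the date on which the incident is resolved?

1995-01-24

The root cause is identified: Dec 23, 1994.
The fix is deployed: Dec 23, 1994 + 3 weeks = Jan 13, 1995.
The alert fires: Sep 12, 1994.
The on-call engineer is paged: Sep 12, 1994 + 8 weeks = Nov 7, 1994.
The incident channel is opened: Nov 7, 1994 + 24 days = Dec 1, 1994.
Both prerequisites met — the fix is deployed (Jan 13, 1995), the incident channel is opened (Dec 1, 1994); the later is Jan 13, 1995.
The incident is resolved: Jan 13, 1995 + 11 days = Jan 24, 1995.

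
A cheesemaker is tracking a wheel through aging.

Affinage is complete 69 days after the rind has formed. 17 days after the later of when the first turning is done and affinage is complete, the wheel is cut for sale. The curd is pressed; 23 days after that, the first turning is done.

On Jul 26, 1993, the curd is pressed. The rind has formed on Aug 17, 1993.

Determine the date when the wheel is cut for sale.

The curd is pressed: Jul 26, 1993.
The first turning is done: Jul 26, 1993 + 23 days = Aug 18, 1993.
The rind has formed: Aug 17, 1993.
Affinage is complete: Aug 17, 1993 + 69 days = Oct 25, 1993.
Both prerequisites met — the first turning is done (Aug 18, 1993), affinage is complete (Oct 25, 1993); the later is Oct 25, 1993.
The wheel is cut for sale: Oct 25, 1993 + 17 days = Nov 11, 1993.

Nov 11, 1993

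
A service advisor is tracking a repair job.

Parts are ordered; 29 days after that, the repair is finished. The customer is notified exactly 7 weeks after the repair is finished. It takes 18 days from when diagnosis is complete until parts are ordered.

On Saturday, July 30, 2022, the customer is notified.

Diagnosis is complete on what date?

The customer is notified: Jul 30, 2022.
The repair is finished: Jul 30, 2022 − 7 weeks = Jun 11, 2022.
Parts are ordered: Jun 11, 2022 − 29 days = May 13, 2022.
Diagnosis is complete: May 13, 2022 − 18 days = Apr 25, 2022.

Monday, April 25, 2022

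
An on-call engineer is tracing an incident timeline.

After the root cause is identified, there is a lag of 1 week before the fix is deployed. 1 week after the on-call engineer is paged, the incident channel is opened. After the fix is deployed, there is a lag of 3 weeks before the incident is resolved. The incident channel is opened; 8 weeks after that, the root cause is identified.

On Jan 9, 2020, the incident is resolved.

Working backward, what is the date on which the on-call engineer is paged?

The incident is resolved: Jan 9, 2020.
The fix is deployed: Jan 9, 2020 − 3 weeks = Dec 19, 2019.
The root cause is identified: Dec 19, 2019 − 1 week = Dec 12, 2019.
The incident channel is opened: Dec 12, 2019 − 8 weeks = Oct 17, 2019.
The on-call engineer is paged: Oct 17, 2019 − 1 week = Oct 10, 2019.

Oct 10, 2019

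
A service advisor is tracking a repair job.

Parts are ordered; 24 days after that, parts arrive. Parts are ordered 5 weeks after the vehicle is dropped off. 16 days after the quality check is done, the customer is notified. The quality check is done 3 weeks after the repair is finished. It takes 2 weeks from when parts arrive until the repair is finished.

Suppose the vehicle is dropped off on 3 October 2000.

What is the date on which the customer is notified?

21 January 2001

The vehicle is dropped off: Oct 3, 2000.
Parts are ordered: Oct 3, 2000 + 5 weeks = Nov 7, 2000.
Parts arrive: Nov 7, 2000 + 24 days = Dec 1, 2000.
The repair is finished: Dec 1, 2000 + 2 weeks = Dec 15, 2000.
The quality check is done: Dec 15, 2000 + 3 weeks = Jan 5, 2001.
The customer is notified: Jan 5, 2001 + 16 days = Jan 21, 2001.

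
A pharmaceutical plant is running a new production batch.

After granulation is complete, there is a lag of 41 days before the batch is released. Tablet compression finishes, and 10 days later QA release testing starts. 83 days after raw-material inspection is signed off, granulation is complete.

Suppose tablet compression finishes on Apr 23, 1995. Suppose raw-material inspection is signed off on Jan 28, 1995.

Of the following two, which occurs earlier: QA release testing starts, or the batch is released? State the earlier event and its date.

Tablet compression finishes: Apr 23, 1995.
QA release testing starts: Apr 23, 1995 + 10 days = May 3, 1995.
Raw-material inspection is signed off: Jan 28, 1995.
Granulation is complete: Jan 28, 1995 + 83 days = Apr 21, 1995.
The batch is released: Apr 21, 1995 + 41 days = Jun 1, 1995.
Comparing: QA release testing starts on May 3, 1995 vs the batch is released on Jun 1, 1995. Earlier: QA release testing starts.

QA release testing starts — May 3, 1995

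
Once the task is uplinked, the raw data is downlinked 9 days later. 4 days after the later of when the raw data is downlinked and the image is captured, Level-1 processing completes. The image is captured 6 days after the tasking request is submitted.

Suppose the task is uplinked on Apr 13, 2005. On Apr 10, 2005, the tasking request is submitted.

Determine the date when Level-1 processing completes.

The task is uplinked: Apr 13, 2005.
The raw data is downlinked: Apr 13, 2005 + 9 days = Apr 22, 2005.
The tasking request is submitted: Apr 10, 2005.
The image is captured: Apr 10, 2005 + 6 days = Apr 16, 2005.
Both prerequisites met — the raw data is downlinked (Apr 22, 2005), the image is captured (Apr 16, 2005); the later is Apr 22, 2005.
Level-1 processing completes: Apr 22, 2005 + 4 days = Apr 26, 2005.

Apr 26, 2005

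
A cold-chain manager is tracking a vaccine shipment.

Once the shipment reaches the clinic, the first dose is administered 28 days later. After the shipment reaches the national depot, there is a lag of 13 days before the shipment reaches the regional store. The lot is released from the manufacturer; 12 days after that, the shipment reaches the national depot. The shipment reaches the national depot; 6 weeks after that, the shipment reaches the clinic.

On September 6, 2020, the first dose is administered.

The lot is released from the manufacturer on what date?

The first dose is administered: Sep 6, 2020.
The shipment reaches the clinic: Sep 6, 2020 − 28 days = Aug 9, 2020.
The shipment reaches the national depot: Aug 9, 2020 − 6 weeks = Jun 28, 2020.
The lot is released from the manufacturer: Jun 28, 2020 − 12 days = Jun 16, 2020.

June 16, 2020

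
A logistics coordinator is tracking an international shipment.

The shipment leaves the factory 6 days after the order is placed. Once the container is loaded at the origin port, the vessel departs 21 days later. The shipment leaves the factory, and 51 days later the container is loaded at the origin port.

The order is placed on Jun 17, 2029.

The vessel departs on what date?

The order is placed: Jun 17, 2029.
The shipment leaves the factory: Jun 17, 2029 + 6 days = Jun 23, 2029.
The container is loaded at the origin port: Jun 23, 2029 + 51 days = Aug 13, 2029.
The vessel departs: Aug 13, 2029 + 21 days = Sep 3, 2029.

Sep 3, 2029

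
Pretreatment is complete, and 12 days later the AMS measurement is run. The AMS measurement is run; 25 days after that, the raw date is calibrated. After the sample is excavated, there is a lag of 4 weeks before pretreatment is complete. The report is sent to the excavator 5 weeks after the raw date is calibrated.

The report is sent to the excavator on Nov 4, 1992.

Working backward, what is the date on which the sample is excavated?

The report is sent to the excavator: Nov 4, 1992.
The raw date is calibrated: Nov 4, 1992 − 5 weeks = Sep 30, 1992.
The AMS measurement is run: Sep 30, 1992 − 25 days = Sep 5, 1992.
Pretreatment is complete: Sep 5, 1992 − 12 days = Aug 24, 1992.
The sample is excavated: Aug 24, 1992 − 4 weeks = Jul 27, 1992.

Jul 27, 1992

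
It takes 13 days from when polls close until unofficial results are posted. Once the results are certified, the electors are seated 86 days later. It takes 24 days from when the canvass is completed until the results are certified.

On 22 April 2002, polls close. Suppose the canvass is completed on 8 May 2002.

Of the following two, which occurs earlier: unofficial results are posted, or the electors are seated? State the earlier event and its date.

Polls close: Apr 22, 2002.
Unofficial results are posted: Apr 22, 2002 + 13 days = May 5, 2002.
The canvass is completed: May 8, 2002.
The results are certified: May 8, 2002 + 24 days = Jun 1, 2002.
The electors are seated: Jun 1, 2002 + 86 days = Aug 26, 2002.
Comparing: unofficial results are posted on May 5, 2002 vs the electors are seated on Aug 26, 2002. Earlier: unofficial results are posted.

Unofficial results are posted — 5 May 2002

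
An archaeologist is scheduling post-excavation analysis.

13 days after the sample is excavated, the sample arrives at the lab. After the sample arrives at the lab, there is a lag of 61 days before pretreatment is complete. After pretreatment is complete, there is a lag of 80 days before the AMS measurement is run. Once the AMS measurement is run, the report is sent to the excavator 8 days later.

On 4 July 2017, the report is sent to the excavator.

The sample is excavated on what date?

23 January 2017

The report is sent to the excavator: Jul 4, 2017.
The AMS measurement is run: Jul 4, 2017 − 8 days = Jun 26, 2017.
Pretreatment is complete: Jun 26, 2017 − 80 days = Apr 7, 2017.
The sample arrives at the lab: Apr 7, 2017 − 61 days = Feb 5, 2017.
The sample is excavated: Feb 5, 2017 − 13 days = Jan 23, 2017.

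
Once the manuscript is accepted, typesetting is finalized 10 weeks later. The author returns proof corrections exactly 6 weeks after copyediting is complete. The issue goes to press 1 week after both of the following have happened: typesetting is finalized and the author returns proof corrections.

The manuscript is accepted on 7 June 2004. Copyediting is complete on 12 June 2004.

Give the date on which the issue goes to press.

23 August 2004

The manuscript is accepted: Jun 7, 2004.
Typesetting is finalized: Jun 7, 2004 + 10 weeks = Aug 16, 2004.
Copyediting is complete: Jun 12, 2004.
The author returns proof corrections: Jun 12, 2004 + 6 weeks = Jul 24, 2004.
Both prerequisites met — typesetting is finalized (Aug 16, 2004), the author returns proof corrections (Jul 24, 2004); the later is Aug 16, 2004.
The issue goes to press: Aug 16, 2004 + 1 week = Aug 23, 2004.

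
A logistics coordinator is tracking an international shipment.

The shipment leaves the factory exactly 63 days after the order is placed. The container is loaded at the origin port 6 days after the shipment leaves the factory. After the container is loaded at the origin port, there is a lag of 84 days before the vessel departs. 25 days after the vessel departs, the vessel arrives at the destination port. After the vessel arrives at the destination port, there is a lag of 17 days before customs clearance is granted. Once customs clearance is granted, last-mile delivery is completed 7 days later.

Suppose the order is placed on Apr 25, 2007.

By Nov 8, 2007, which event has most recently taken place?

The order is placed: Apr 25, 2007.
The shipment leaves the factory: Apr 25, 2007 + 63 days = Jun 27, 2007.
The container is loaded at the origin port: Jun 27, 2007 + 6 days = Jul 3, 2007.
The vessel departs: Jul 3, 2007 + 84 days = Sep 25, 2007.
The vessel arrives at the destination port: Sep 25, 2007 + 25 days = Oct 20, 2007.
Customs clearance is granted: Oct 20, 2007 + 17 days = Nov 6, 2007.
Last-mile delivery is completed: Nov 6, 2007 + 7 days = Nov 13, 2007.
Nov 8, 2007 falls between when customs clearance is granted (Nov 6, 2007) and when last-mile delivery is completed (Nov 13, 2007).

Customs clearance is granted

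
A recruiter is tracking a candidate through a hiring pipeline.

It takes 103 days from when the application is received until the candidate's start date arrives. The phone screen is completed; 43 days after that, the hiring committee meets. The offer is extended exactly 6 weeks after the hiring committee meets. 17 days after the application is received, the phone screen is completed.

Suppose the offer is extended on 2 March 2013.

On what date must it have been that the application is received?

The offer is extended: Mar 2, 2013.
The hiring committee meets: Mar 2, 2013 − 6 weeks = Jan 19, 2013.
The phone screen is completed: Jan 19, 2013 − 43 days = Dec 7, 2012.
The application is received: Dec 7, 2012 − 17 days = Nov 20, 2012.

20 November 2012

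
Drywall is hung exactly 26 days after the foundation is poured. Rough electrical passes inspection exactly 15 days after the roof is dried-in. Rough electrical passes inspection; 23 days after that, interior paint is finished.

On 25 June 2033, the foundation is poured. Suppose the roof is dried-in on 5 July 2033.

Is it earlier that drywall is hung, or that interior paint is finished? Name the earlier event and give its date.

Drywall is hung — 21 July 2033

The foundation is poured: Jun 25, 2033.
Drywall is hung: Jun 25, 2033 + 26 days = Jul 21, 2033.
The roof is dried-in: Jul 5, 2033.
Rough electrical passes inspection: Jul 5, 2033 + 15 days = Jul 20, 2033.
Interior paint is finished: Jul 20, 2033 + 23 days = Aug 12, 2033.
Comparing: drywall is hung on Jul 21, 2033 vs interior paint is finished on Aug 12, 2033. Earlier: drywall is hung.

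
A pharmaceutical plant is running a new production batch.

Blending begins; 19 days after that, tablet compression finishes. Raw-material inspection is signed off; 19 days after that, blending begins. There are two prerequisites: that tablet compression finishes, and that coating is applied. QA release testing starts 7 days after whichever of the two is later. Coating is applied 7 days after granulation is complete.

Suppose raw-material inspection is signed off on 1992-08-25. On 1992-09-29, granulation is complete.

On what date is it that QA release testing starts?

Raw-material inspection is signed off: Aug 25, 1992.
Blending begins: Aug 25, 1992 + 19 days = Sep 13, 1992.
Tablet compression finishes: Sep 13, 1992 + 19 days = Oct 2, 1992.
Granulation is complete: Sep 29, 1992.
Coating is applied: Sep 29, 1992 + 7 days = Oct 6, 1992.
Both prerequisites met — tablet compression finishes (Oct 2, 1992), coating is applied (Oct 6, 1992); the later is Oct 6, 1992.
QA release testing starts: Oct 6, 1992 + 7 days = Oct 13, 1992.

1992-10-13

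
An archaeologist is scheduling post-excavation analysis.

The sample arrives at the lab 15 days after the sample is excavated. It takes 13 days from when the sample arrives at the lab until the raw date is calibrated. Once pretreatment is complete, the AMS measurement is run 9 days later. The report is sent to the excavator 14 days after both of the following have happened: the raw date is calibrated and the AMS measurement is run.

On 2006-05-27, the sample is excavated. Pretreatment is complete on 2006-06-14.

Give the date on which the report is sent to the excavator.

2006-07-08

The sample is excavated: May 27, 2006.
The sample arrives at the lab: May 27, 2006 + 15 days = Jun 11, 2006.
The raw date is calibrated: Jun 11, 2006 + 13 days = Jun 24, 2006.
Pretreatment is complete: Jun 14, 2006.
The AMS measurement is run: Jun 14, 2006 + 9 days = Jun 23, 2006.
Both prerequisites met — the raw date is calibrated (Jun 24, 2006), the AMS measurement is run (Jun 23, 2006); the later is Jun 24, 2006.
The report is sent to the excavator: Jun 24, 2006 + 14 days = Jul 8, 2006.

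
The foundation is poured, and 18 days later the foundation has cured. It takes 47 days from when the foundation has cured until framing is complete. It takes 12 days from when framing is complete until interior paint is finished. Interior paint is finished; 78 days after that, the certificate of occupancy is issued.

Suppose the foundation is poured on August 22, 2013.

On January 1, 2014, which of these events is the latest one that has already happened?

Interior paint is finished

The foundation is poured: Aug 22, 2013.
The foundation has cured: Aug 22, 2013 + 18 days = Sep 9, 2013.
Framing is complete: Sep 9, 2013 + 47 days = Oct 26, 2013.
Interior paint is finished: Oct 26, 2013 + 12 days = Nov 7, 2013.
The certificate of occupancy is issued: Nov 7, 2013 + 78 days = Jan 24, 2014.
Jan 1, 2014 falls between when interior paint is finished (Nov 7, 2013) and when the certificate of occupancy is issued (Jan 24, 2014).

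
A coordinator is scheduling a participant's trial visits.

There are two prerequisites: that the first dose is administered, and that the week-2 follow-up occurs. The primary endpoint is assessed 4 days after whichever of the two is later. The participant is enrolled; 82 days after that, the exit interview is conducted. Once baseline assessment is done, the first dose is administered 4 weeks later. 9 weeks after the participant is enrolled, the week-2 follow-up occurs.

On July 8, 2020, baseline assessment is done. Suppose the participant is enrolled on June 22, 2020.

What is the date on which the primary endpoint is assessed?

August 28, 2020

Baseline assessment is done: Jul 8, 2020.
The first dose is administered: Jul 8, 2020 + 4 weeks = Aug 5, 2020.
The participant is enrolled: Jun 22, 2020.
The week-2 follow-up occurs: Jun 22, 2020 + 9 weeks = Aug 24, 2020.
Both prerequisites met — the first dose is administered (Aug 5, 2020), the week-2 follow-up occurs (Aug 24, 2020); the later is Aug 24, 2020.
The primary endpoint is assessed: Aug 24, 2020 + 4 days = Aug 28, 2020.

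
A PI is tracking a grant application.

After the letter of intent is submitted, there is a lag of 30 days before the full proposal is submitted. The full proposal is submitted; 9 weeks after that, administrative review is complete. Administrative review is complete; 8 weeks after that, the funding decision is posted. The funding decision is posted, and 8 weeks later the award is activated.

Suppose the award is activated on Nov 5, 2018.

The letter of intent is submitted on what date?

Apr 14, 2018

The award is activated: Nov 5, 2018.
The funding decision is posted: Nov 5, 2018 − 8 weeks = Sep 10, 2018.
Administrative review is complete: Sep 10, 2018 − 8 weeks = Jul 16, 2018.
The full proposal is submitted: Jul 16, 2018 − 9 weeks = May 14, 2018.
The letter of intent is submitted: May 14, 2018 − 30 days = Apr 14, 2018.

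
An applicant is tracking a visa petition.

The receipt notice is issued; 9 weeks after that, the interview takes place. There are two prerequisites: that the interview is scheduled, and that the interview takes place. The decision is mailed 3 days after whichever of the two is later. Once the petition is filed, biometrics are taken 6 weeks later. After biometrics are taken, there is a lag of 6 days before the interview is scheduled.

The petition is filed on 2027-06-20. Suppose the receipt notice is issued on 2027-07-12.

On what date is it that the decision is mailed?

2027-09-16

The petition is filed: Jun 20, 2027.
Biometrics are taken: Jun 20, 2027 + 6 weeks = Aug 1, 2027.
The interview is scheduled: Aug 1, 2027 + 6 days = Aug 7, 2027.
The receipt notice is issued: Jul 12, 2027.
The interview takes place: Jul 12, 2027 + 9 weeks = Sep 13, 2027.
Both prerequisites met — the interview is scheduled (Aug 7, 2027), the interview takes place (Sep 13, 2027); the later is Sep 13, 2027.
The decision is mailed: Sep 13, 2027 + 3 days = Sep 16, 2027.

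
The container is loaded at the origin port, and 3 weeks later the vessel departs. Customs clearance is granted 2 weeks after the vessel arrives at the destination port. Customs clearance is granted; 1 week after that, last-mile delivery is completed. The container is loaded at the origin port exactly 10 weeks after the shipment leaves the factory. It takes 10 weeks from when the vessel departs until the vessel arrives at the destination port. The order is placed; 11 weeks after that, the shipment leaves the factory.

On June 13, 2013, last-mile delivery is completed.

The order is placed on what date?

Last-mile delivery is completed: Jun 13, 2013.
Customs clearance is granted: Jun 13, 2013 − 1 week = Jun 6, 2013.
The vessel arrives at the destination port: Jun 6, 2013 − 2 weeks = May 23, 2013.
The vessel departs: May 23, 2013 − 10 weeks = Mar 14, 2013.
The container is loaded at the origin port: Mar 14, 2013 − 3 weeks = Feb 21, 2013.
The shipment leaves the factory: Feb 21, 2013 − 10 weeks = Dec 13, 2012.
The order is placed: Dec 13, 2012 − 11 weeks = Sep 27, 2012.

September 27, 2012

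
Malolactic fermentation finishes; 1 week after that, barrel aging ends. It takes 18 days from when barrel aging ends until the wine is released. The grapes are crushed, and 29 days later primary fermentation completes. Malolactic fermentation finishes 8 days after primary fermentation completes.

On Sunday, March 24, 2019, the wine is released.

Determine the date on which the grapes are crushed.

The wine is released: Mar 24, 2019.
Barrel aging ends: Mar 24, 2019 − 18 days = Mar 6, 2019.
Malolactic fermentation finishes: Mar 6, 2019 − 1 week = Feb 27, 2019.
Primary fermentation completes: Feb 27, 2019 − 8 days = Feb 19, 2019.
The grapes are crushed: Feb 19, 2019 − 29 days = Jan 21, 2019.

Monday, January 21, 2019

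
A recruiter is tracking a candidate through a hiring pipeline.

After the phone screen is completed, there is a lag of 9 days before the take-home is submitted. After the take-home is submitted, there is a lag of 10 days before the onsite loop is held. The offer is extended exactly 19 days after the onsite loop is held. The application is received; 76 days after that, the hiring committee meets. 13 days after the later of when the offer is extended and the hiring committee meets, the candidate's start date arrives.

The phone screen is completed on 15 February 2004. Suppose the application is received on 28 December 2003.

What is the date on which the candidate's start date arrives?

The phone screen is completed: Feb 15, 2004.
The take-home is submitted: Feb 15, 2004 + 9 days = Feb 24, 2004.
The onsite loop is held: Feb 24, 2004 + 10 days = Mar 5, 2004.
The offer is extended: Mar 5, 2004 + 19 days = Mar 24, 2004.
The application is received: Dec 28, 2003.
The hiring committee meets: Dec 28, 2003 + 76 days = Mar 13, 2004.
Both prerequisites met — the offer is extended (Mar 24, 2004), the hiring committee meets (Mar 13, 2004); the later is Mar 24, 2004.
The candidate's start date arrives: Mar 24, 2004 + 13 days = Apr 6, 2004.

6 April 2004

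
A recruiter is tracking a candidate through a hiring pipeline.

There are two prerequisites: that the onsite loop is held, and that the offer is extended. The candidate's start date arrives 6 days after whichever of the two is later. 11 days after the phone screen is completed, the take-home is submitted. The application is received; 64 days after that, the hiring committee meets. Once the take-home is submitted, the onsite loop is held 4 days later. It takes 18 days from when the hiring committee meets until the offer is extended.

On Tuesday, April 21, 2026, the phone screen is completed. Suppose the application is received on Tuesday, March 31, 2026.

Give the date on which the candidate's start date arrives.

The phone screen is completed: Apr 21, 2026.
The take-home is submitted: Apr 21, 2026 + 11 days = May 2, 2026.
The onsite loop is held: May 2, 2026 + 4 days = May 6, 2026.
The application is received: Mar 31, 2026.
The hiring committee meets: Mar 31, 2026 + 64 days = Jun 3, 2026.
The offer is extended: Jun 3, 2026 + 18 days = Jun 21, 2026.
Both prerequisites met — the onsite loop is held (May 6, 2026), the offer is extended (Jun 21, 2026); the later is Jun 21, 2026.
The candidate's start date arrives: Jun 21, 2026 + 6 days = Jun 27, 2026.

Saturday, June 27, 2026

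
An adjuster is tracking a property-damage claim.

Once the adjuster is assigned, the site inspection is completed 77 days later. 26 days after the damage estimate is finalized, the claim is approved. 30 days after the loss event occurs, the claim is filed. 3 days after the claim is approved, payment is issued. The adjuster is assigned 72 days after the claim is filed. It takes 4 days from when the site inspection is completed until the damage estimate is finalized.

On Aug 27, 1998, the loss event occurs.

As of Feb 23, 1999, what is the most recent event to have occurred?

The loss event occurs: Aug 27, 1998.
The claim is filed: Aug 27, 1998 + 30 days = Sep 26, 1998.
The adjuster is assigned: Sep 26, 1998 + 72 days = Dec 7, 1998.
The site inspection is completed: Dec 7, 1998 + 77 days = Feb 22, 1999.
The damage estimate is finalized: Feb 22, 1999 + 4 days = Feb 26, 1999.
The claim is approved: Feb 26, 1999 + 26 days = Mar 24, 1999.
Payment is issued: Mar 24, 1999 + 3 days = Mar 27, 1999.
Feb 23, 1999 falls between when the site inspection is completed (Feb 22, 1999) and when the damage estimate is finalized (Feb 26, 1999).

The site inspection is completed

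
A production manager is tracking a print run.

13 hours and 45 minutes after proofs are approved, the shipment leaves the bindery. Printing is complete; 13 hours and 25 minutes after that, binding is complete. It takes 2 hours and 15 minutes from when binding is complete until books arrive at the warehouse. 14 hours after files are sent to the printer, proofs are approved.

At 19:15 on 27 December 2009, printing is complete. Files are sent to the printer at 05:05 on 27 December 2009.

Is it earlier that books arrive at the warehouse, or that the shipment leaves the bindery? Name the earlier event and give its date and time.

Printing is complete: 19:15 Dec 27, 2009.
Binding is complete: 19:15 Dec 27, 2009 + 13h25m = 08:40 Dec 28, 2009.
Books arrive at the warehouse: 08:40 Dec 28, 2009 + 2h15m = 10:55 Dec 28, 2009.
Files are sent to the printer: 05:05 Dec 27, 2009.
Proofs are approved: 05:05 Dec 27, 2009 + 14h = 19:05 Dec 27, 2009.
The shipment leaves the bindery: 19:05 Dec 27, 2009 + 13h45m = 08:50 Dec 28, 2009.
Comparing: books arrive at the warehouse at 10:55 Dec 28, 2009 vs the shipment leaves the bindery at 08:50 Dec 28, 2009. Earlier: the shipment leaves the bindery.

The shipment leaves the bindery — 08:50 on 28 December 2009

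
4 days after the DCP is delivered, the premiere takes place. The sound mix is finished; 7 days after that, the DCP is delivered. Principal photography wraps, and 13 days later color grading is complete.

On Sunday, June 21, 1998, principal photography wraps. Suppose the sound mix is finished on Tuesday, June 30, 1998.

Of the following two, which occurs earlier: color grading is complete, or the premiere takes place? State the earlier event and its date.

Principal photography wraps: Jun 21, 1998.
Color grading is complete: Jun 21, 1998 + 13 days = Jul 4, 1998.
The sound mix is finished: Jun 30, 1998.
The DCP is delivered: Jun 30, 1998 + 7 days = Jul 7, 1998.
The premiere takes place: Jul 7, 1998 + 4 days = Jul 11, 1998.
Comparing: color grading is complete on Jul 4, 1998 vs the premiere takes place on Jul 11, 1998. Earlier: color grading is complete.

Color grading is complete — Saturday, July 4, 1998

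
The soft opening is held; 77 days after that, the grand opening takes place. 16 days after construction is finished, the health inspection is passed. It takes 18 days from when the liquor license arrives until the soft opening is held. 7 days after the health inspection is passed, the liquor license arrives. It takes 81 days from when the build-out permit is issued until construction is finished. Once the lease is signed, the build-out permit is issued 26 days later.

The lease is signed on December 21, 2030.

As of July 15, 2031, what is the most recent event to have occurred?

The soft opening is held

The lease is signed: Dec 21, 2030.
The build-out permit is issued: Dec 21, 2030 + 26 days = Jan 16, 2031.
Construction is finished: Jan 16, 2031 + 81 days = Apr 7, 2031.
The health inspection is passed: Apr 7, 2031 + 16 days = Apr 23, 2031.
The liquor license arrives: Apr 23, 2031 + 7 days = Apr 30, 2031.
The soft opening is held: Apr 30, 2031 + 18 days = May 18, 2031.
The grand opening takes place: May 18, 2031 + 77 days = Aug 3, 2031.
Jul 15, 2031 falls between when the soft opening is held (May 18, 2031) and when the grand opening takes place (Aug 3, 2031).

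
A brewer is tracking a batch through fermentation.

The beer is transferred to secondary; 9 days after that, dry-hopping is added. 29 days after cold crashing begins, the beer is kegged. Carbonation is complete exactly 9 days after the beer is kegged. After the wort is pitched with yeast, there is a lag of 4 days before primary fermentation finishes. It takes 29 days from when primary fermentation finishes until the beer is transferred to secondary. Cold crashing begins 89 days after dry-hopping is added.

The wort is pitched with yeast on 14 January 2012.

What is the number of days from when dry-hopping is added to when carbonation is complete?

Causal path: dry-hopping is added → cold crashing begins → the beer is kegged → carbonation is complete.
Total delay along the path: 89 + 29 + 9 = 127 days.

127 days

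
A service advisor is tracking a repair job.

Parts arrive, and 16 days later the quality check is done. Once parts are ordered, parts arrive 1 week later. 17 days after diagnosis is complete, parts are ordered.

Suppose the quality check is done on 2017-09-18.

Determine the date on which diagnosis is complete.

2017-08-09

The quality check is done: Sep 18, 2017.
Parts arrive: Sep 18, 2017 − 16 days = Sep 2, 2017.
Parts are ordered: Sep 2, 2017 − 1 week = Aug 26, 2017.
Diagnosis is complete: Aug 26, 2017 − 17 days = Aug 9, 2017.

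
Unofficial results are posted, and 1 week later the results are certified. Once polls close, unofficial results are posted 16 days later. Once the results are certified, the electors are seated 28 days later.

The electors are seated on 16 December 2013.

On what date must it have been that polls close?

26 October 2013

The electors are seated: Dec 16, 2013.
The results are certified: Dec 16, 2013 − 28 days = Nov 18, 2013.
Unofficial results are posted: Nov 18, 2013 − 1 week = Nov 11, 2013.
Polls close: Nov 11, 2013 − 16 days = Oct 26, 2013.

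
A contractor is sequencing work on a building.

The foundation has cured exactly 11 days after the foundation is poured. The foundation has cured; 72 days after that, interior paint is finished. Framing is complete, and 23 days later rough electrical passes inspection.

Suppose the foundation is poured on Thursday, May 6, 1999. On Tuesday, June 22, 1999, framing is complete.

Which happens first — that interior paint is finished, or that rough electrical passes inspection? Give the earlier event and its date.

The foundation is poured: May 6, 1999.
The foundation has cured: May 6, 1999 + 11 days = May 17, 1999.
Interior paint is finished: May 17, 1999 + 72 days = Jul 28, 1999.
Framing is complete: Jun 22, 1999.
Rough electrical passes inspection: Jun 22, 1999 + 23 days = Jul 15, 1999.
Comparing: interior paint is finished on Jul 28, 1999 vs rough electrical passes inspection on Jul 15, 1999. Earlier: rough electrical passes inspection.

Rough electrical passes inspection — Thursday, July 15, 1999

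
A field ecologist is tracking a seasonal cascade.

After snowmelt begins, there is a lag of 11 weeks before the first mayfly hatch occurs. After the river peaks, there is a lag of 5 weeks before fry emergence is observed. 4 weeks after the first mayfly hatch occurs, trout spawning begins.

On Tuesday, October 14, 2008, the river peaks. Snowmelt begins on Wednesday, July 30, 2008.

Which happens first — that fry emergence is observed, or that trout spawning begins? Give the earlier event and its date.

The river peaks: Oct 14, 2008.
Fry emergence is observed: Oct 14, 2008 + 5 weeks = Nov 18, 2008.
Snowmelt begins: Jul 30, 2008.
The first mayfly hatch occurs: Jul 30, 2008 + 11 weeks = Oct 15, 2008.
Trout spawning begins: Oct 15, 2008 + 4 weeks = Nov 12, 2008.
Comparing: fry emergence is observed on Nov 18, 2008 vs trout spawning begins on Nov 12, 2008. Earlier: trout spawning begins.

Trout spawning begins — Wednesday, November 12, 2008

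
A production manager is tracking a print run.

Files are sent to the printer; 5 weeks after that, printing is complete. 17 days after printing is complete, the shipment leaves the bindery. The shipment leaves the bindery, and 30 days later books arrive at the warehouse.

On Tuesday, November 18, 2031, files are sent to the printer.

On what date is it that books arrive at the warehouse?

Files are sent to the printer: Nov 18, 2031.
Printing is complete: Nov 18, 2031 + 5 weeks = Dec 23, 2031.
The shipment leaves the bindery: Dec 23, 2031 + 17 days = Jan 9, 2032.
Books arrive at the warehouse: Jan 9, 2032 + 30 days = Feb 8, 2032.

Sunday, February 8, 2032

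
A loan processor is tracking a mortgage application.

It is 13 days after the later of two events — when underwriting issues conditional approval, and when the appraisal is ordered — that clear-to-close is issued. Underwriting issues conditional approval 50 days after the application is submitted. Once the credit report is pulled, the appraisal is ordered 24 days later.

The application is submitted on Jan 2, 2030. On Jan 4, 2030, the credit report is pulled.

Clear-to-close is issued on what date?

Mar 6, 2030

The application is submitted: Jan 2, 2030.
Underwriting issues conditional approval: Jan 2, 2030 + 50 days = Feb 21, 2030.
The credit report is pulled: Jan 4, 2030.
The appraisal is ordered: Jan 4, 2030 + 24 days = Jan 28, 2030.
Both prerequisites met — underwriting issues conditional approval (Feb 21, 2030), the appraisal is ordered (Jan 28, 2030); the later is Feb 21, 2030.
Clear-to-close is issued: Feb 21, 2030 + 13 days = Mar 6, 2030.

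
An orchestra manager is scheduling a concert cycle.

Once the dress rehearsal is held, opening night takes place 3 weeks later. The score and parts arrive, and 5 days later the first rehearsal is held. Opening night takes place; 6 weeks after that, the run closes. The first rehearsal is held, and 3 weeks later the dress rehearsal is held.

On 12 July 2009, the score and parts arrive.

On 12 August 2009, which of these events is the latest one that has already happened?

The score and parts arrive: Jul 12, 2009.
The first rehearsal is held: Jul 12, 2009 + 5 days = Jul 17, 2009.
The dress rehearsal is held: Jul 17, 2009 + 3 weeks = Aug 7, 2009.
Opening night takes place: Aug 7, 2009 + 3 weeks = Aug 28, 2009.
The run closes: Aug 28, 2009 + 6 weeks = Oct 9, 2009.
Aug 12, 2009 falls between when the dress rehearsal is held (Aug 7, 2009) and when opening night takes place (Aug 28, 2009).

The dress rehearsal is held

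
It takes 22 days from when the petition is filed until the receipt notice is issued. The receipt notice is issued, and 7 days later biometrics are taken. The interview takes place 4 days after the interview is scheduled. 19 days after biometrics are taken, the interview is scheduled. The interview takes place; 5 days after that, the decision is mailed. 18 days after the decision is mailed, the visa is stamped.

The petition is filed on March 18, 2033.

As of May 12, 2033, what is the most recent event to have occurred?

The interview takes place

The petition is filed: Mar 18, 2033.
The receipt notice is issued: Mar 18, 2033 + 22 days = Apr 9, 2033.
Biometrics are taken: Apr 9, 2033 + 7 days = Apr 16, 2033.
The interview is scheduled: Apr 16, 2033 + 19 days = May 5, 2033.
The interview takes place: May 5, 2033 + 4 days = May 9, 2033.
The decision is mailed: May 9, 2033 + 5 days = May 14, 2033.
The visa is stamped: May 14, 2033 + 18 days = Jun 1, 2033.
May 12, 2033 falls between when the interview takes place (May 9, 2033) and when the decision is mailed (May 14, 2033).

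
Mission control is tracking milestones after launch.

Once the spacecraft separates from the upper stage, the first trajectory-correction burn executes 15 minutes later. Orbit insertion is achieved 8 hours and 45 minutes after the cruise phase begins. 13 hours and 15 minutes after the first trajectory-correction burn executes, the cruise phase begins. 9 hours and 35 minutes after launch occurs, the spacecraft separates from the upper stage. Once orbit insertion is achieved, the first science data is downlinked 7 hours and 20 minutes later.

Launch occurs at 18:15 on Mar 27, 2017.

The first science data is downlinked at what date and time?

Launch occurs: 18:15 Mar 27, 2017.
The spacecraft separates from the upper stage: 18:15 Mar 27, 2017 + 9h35m = 03:50 Mar 28, 2017.
The first trajectory-correction burn executes: 03:50 Mar 28, 2017 + 15m = 04:05 Mar 28, 2017.
The cruise phase begins: 04:05 Mar 28, 2017 + 13h15m = 17:20 Mar 28, 2017.
Orbit insertion is achieved: 17:20 Mar 28, 2017 + 8h45m = 02:05 Mar 29, 2017.
The first science data is downlinked: 02:05 Mar 29, 2017 + 7h20m = 09:25 Mar 29, 2017.

09:25 on Mar 29, 2017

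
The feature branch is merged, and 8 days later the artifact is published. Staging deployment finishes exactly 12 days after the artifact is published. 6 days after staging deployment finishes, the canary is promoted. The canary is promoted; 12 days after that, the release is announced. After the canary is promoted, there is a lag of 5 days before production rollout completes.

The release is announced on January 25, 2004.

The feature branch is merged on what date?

The release is announced: Jan 25, 2004.
The canary is promoted: Jan 25, 2004 − 12 days = Jan 13, 2004.
Staging deployment finishes: Jan 13, 2004 − 6 days = Jan 7, 2004.
The artifact is published: Jan 7, 2004 − 12 days = Dec 26, 2003.
The feature branch is merged: Dec 26, 2003 − 8 days = Dec 18, 2003.

December 18, 2003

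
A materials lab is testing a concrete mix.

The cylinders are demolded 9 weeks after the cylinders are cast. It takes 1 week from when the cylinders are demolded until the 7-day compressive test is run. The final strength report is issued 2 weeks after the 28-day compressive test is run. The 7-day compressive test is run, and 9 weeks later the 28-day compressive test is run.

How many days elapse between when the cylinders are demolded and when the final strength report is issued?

Causal path: the cylinders are demolded → the 7-day compressive test is run → the 28-day compressive test is run → the final strength report is issued.
Total delay along the path: 1 + 9 + 2 weeks = 12 weeks = 84 days.

84 days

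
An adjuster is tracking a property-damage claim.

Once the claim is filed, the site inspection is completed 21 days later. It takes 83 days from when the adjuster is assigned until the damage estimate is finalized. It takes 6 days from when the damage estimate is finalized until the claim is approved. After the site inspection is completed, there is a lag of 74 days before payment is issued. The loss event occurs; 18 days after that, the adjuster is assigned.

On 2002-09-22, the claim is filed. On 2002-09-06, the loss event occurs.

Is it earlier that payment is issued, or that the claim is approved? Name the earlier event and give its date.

The claim is filed: Sep 22, 2002.
The site inspection is completed: Sep 22, 2002 + 21 days = Oct 13, 2002.
Payment is issued: Oct 13, 2002 + 74 days = Dec 26, 2002.
The loss event occurs: Sep 6, 2002.
The adjuster is assigned: Sep 6, 2002 + 18 days = Sep 24, 2002.
The damage estimate is finalized: Sep 24, 2002 + 83 days = Dec 16, 2002.
The claim is approved: Dec 16, 2002 + 6 days = Dec 22, 2002.
Comparing: payment is issued on Dec 26, 2002 vs the claim is approved on Dec 22, 2002. Earlier: the claim is approved.

The claim is approved — 2002-12-22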